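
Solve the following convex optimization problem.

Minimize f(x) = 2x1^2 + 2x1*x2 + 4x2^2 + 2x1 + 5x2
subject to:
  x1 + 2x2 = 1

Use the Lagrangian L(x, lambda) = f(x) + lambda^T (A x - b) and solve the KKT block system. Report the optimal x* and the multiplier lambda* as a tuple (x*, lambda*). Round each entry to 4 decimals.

Form the Lagrangian:
  L(x, lambda) = (1/2) x^T Q x + c^T x + lambda^T (A x - b)
Stationarity (grad_x L = 0): Q x + c + A^T lambda = 0.
Primal feasibility: A x = b.

This gives the KKT block system:
  [ Q   A^T ] [ x     ]   [-c ]
  [ A    0  ] [ lambda ] = [ b ]

Solving the linear system:
  x*      = (0.375, 0.3125)
  lambda* = (-4.125)
  f(x*)   = 3.2188

x* = (0.375, 0.3125), lambda* = (-4.125)


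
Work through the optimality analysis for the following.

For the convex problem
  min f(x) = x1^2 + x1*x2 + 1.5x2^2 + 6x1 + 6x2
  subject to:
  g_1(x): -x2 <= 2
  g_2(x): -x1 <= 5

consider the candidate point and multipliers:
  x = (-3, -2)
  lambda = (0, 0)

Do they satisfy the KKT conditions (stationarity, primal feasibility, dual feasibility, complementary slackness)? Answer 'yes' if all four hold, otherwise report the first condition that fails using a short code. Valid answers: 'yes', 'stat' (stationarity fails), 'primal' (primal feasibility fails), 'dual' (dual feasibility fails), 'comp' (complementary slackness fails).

Gradient of f: grad f(x) = Q x + c = (-2, -3)
Constraint values g_i(x) = a_i^T x - b_i:
  g_1((-3, -2)) = 0
  g_2((-3, -2)) = -2
Stationarity residual: grad f(x) + sum_i lambda_i a_i = (-2, -3)
  -> stationarity FAILS
Primal feasibility (all g_i <= 0): OK
Dual feasibility (all lambda_i >= 0): OK
Complementary slackness (lambda_i * g_i(x) = 0 for all i): OK

Verdict: the first failing condition is stationarity -> stat.

stat


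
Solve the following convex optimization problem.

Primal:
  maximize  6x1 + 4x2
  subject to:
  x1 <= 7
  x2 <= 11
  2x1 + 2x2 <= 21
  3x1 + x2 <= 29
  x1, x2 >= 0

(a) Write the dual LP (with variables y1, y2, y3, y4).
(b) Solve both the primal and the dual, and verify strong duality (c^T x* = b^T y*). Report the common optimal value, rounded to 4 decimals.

The standard primal-dual pair for 'max c^T x s.t. A x <= b, x >= 0' is:
  Dual:  min b^T y  s.t.  A^T y >= c,  y >= 0.

So the dual LP is:
  minimize  7y1 + 11y2 + 21y3 + 29y4
  subject to:
    y1 + 2y3 + 3y4 >= 6
    y2 + 2y3 + y4 >= 4
    y1, y2, y3, y4 >= 0

Solving the primal: x* = (7, 3.5).
  primal value c^T x* = 56.
Solving the dual: y* = (2, 0, 2, 0).
  dual value b^T y* = 56.
Strong duality: c^T x* = b^T y*. Confirmed.

56


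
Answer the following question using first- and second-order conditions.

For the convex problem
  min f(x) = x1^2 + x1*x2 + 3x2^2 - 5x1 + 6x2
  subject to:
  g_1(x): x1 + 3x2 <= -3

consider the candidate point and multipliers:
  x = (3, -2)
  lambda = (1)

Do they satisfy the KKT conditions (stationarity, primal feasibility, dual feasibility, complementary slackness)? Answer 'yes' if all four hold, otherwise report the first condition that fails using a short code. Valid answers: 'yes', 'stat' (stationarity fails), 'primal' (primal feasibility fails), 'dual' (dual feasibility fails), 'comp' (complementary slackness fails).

Gradient of f: grad f(x) = Q x + c = (-1, -3)
Constraint values g_i(x) = a_i^T x - b_i:
  g_1((3, -2)) = 0
Stationarity residual: grad f(x) + sum_i lambda_i a_i = (0, 0)
  -> stationarity OK
Primal feasibility (all g_i <= 0): OK
Dual feasibility (all lambda_i >= 0): OK
Complementary slackness (lambda_i * g_i(x) = 0 for all i): OK

Verdict: yes, KKT holds.

yes


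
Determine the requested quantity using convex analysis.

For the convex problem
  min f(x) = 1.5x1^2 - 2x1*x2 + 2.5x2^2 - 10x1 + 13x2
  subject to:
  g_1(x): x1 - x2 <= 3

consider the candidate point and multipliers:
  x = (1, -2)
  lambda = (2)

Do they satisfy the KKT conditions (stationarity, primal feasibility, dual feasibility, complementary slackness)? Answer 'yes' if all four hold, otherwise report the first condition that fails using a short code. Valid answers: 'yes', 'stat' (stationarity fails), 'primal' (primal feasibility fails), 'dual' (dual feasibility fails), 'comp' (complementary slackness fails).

Gradient of f: grad f(x) = Q x + c = (-3, 1)
Constraint values g_i(x) = a_i^T x - b_i:
  g_1((1, -2)) = 0
Stationarity residual: grad f(x) + sum_i lambda_i a_i = (-1, -1)
  -> stationarity FAILS
Primal feasibility (all g_i <= 0): OK
Dual feasibility (all lambda_i >= 0): OK
Complementary slackness (lambda_i * g_i(x) = 0 for all i): OK

Verdict: the first failing condition is stationarity -> stat.

stat


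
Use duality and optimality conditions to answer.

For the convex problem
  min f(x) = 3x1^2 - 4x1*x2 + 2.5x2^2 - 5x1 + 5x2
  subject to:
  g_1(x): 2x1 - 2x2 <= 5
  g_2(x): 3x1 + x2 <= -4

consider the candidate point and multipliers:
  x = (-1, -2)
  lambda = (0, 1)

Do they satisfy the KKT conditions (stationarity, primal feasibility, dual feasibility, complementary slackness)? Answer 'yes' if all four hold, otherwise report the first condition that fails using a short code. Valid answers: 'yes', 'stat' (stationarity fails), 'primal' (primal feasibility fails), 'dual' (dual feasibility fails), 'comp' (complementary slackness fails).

Gradient of f: grad f(x) = Q x + c = (-3, -1)
Constraint values g_i(x) = a_i^T x - b_i:
  g_1((-1, -2)) = -3
  g_2((-1, -2)) = -1
Stationarity residual: grad f(x) + sum_i lambda_i a_i = (0, 0)
  -> stationarity OK
Primal feasibility (all g_i <= 0): OK
Dual feasibility (all lambda_i >= 0): OK
Complementary slackness (lambda_i * g_i(x) = 0 for all i): FAILS

Verdict: the first failing condition is complementary_slackness -> comp.

comp


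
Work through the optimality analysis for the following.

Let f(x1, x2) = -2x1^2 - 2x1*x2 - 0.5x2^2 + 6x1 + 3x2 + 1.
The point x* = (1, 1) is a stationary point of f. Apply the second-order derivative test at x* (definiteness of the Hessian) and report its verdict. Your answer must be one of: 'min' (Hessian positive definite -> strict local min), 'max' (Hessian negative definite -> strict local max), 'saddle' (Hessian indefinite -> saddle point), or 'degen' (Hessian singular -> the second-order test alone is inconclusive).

Compute the Hessian H = grad^2 f:
  H = [[-4, -2], [-2, -1]]
Verify stationarity: grad f(x*) = H x* + g = (0, 0).
Eigenvalues of H: -5, 0.
H has a zero eigenvalue (singular; negative semidefinite but not definite), so H is neither positive definite, negative definite, nor indefinite. The second-order test alone is inconclusive -> degen.
(Indeed, f is constant along the null direction of H through x*, so x* is not a strict local extremum.)

degen


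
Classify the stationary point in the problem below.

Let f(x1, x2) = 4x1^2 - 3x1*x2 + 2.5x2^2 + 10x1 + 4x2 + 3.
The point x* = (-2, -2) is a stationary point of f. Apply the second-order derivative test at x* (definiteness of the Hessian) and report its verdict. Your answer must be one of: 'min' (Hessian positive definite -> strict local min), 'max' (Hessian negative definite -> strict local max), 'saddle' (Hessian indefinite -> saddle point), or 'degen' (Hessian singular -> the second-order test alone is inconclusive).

Compute the Hessian H = grad^2 f:
  H = [[8, -3], [-3, 5]]
Verify stationarity: grad f(x*) = H x* + g = (0, 0).
Eigenvalues of H: 3.1459, 9.8541.
Both eigenvalues > 0, so H is positive definite -> x* is a strict local min.

min


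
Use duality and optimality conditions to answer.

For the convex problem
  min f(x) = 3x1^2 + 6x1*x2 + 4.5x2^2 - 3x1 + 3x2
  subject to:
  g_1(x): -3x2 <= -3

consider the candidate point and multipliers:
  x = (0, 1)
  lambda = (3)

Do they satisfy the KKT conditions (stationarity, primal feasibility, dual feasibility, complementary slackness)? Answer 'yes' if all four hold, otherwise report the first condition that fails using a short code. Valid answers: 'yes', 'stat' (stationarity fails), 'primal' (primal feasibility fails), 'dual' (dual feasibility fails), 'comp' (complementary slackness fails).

Gradient of f: grad f(x) = Q x + c = (3, 12)
Constraint values g_i(x) = a_i^T x - b_i:
  g_1((0, 1)) = 0
Stationarity residual: grad f(x) + sum_i lambda_i a_i = (3, 3)
  -> stationarity FAILS
Primal feasibility (all g_i <= 0): OK
Dual feasibility (all lambda_i >= 0): OK
Complementary slackness (lambda_i * g_i(x) = 0 for all i): OK

Verdict: the first failing condition is stationarity -> stat.

stat


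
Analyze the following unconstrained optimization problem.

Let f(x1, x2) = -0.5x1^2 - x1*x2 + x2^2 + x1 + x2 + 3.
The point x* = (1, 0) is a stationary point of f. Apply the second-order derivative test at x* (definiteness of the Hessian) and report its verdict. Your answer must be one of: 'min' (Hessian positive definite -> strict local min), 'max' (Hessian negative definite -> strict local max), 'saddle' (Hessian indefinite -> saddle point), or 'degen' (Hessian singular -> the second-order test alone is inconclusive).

Compute the Hessian H = grad^2 f:
  H = [[-1, -1], [-1, 2]]
Verify stationarity: grad f(x*) = H x* + g = (0, 0).
Eigenvalues of H: -1.3028, 2.3028.
Eigenvalues have mixed signs, so H is indefinite -> x* is a saddle point.

saddle


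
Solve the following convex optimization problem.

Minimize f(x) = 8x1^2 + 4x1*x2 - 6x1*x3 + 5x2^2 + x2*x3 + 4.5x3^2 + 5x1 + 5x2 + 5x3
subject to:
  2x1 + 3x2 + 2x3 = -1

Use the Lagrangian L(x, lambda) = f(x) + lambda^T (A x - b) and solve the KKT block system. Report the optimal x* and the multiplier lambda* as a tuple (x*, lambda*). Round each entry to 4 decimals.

Form the Lagrangian:
  L(x, lambda) = (1/2) x^T Q x + c^T x + lambda^T (A x - b)
Stationarity (grad_x L = 0): Q x + c + A^T lambda = 0.
Primal feasibility: A x = b.

This gives the KKT block system:
  [ Q   A^T ] [ x     ]   [-c ]
  [ A    0  ] [ lambda ] = [ b ]

Solving the linear system:
  x*      = (-0.3038, 0.1466, -0.4162)
  lambda* = (-1.6117)
  f(x*)   = -2.2392

x* = (-0.3038, 0.1466, -0.4162), lambda* = (-1.6117)


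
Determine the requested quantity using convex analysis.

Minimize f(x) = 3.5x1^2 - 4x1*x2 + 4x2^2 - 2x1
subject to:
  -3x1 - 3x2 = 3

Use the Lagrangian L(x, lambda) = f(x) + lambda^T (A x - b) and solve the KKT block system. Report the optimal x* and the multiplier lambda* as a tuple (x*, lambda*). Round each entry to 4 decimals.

Form the Lagrangian:
  L(x, lambda) = (1/2) x^T Q x + c^T x + lambda^T (A x - b)
Stationarity (grad_x L = 0): Q x + c + A^T lambda = 0.
Primal feasibility: A x = b.

This gives the KKT block system:
  [ Q   A^T ] [ x     ]   [-c ]
  [ A    0  ] [ lambda ] = [ b ]

Solving the linear system:
  x*      = (-0.4348, -0.5652)
  lambda* = (-0.9275)
  f(x*)   = 1.8261

x* = (-0.4348, -0.5652), lambda* = (-0.9275)


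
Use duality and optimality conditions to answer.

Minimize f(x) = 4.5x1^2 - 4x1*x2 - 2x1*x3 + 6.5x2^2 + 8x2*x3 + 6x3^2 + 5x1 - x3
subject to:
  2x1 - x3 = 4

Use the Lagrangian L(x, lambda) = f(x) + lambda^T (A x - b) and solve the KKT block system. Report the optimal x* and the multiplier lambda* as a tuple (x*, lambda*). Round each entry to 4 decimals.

Form the Lagrangian:
  L(x, lambda) = (1/2) x^T Q x + c^T x + lambda^T (A x - b)
Stationarity (grad_x L = 0): Q x + c + A^T lambda = 0.
Primal feasibility: A x = b.

This gives the KKT block system:
  [ Q   A^T ] [ x     ]   [-c ]
  [ A    0  ] [ lambda ] = [ b ]

Solving the linear system:
  x*      = (1.4625, 1.1116, -1.0751)
  lambda* = (-7.9331)
  f(x*)   = 20.0598

x* = (1.4625, 1.1116, -1.0751), lambda* = (-7.9331)


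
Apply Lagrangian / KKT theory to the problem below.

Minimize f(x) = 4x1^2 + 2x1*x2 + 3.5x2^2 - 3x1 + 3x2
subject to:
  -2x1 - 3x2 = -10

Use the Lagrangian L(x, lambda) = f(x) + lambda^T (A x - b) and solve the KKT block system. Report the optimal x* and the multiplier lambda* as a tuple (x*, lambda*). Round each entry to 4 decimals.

Form the Lagrangian:
  L(x, lambda) = (1/2) x^T Q x + c^T x + lambda^T (A x - b)
Stationarity (grad_x L = 0): Q x + c + A^T lambda = 0.
Primal feasibility: A x = b.

This gives the KKT block system:
  [ Q   A^T ] [ x     ]   [-c ]
  [ A    0  ] [ lambda ] = [ b ]

Solving the linear system:
  x*      = (1.6447, 2.2368)
  lambda* = (7.3158)
  f(x*)   = 37.4671

x* = (1.6447, 2.2368), lambda* = (7.3158)


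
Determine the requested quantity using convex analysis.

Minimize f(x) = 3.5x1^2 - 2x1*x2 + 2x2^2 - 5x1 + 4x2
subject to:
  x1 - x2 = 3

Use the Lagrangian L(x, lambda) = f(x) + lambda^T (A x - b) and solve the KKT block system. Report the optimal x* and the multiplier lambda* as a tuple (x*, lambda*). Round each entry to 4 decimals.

Form the Lagrangian:
  L(x, lambda) = (1/2) x^T Q x + c^T x + lambda^T (A x - b)
Stationarity (grad_x L = 0): Q x + c + A^T lambda = 0.
Primal feasibility: A x = b.

This gives the KKT block system:
  [ Q   A^T ] [ x     ]   [-c ]
  [ A    0  ] [ lambda ] = [ b ]

Solving the linear system:
  x*      = (1, -2)
  lambda* = (-6)
  f(x*)   = 2.5

x* = (1, -2), lambda* = (-6)


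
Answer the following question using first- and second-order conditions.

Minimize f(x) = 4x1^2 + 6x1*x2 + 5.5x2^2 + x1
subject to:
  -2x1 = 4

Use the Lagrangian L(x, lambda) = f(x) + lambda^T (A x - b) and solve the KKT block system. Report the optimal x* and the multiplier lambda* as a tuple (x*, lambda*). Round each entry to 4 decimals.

Form the Lagrangian:
  L(x, lambda) = (1/2) x^T Q x + c^T x + lambda^T (A x - b)
Stationarity (grad_x L = 0): Q x + c + A^T lambda = 0.
Primal feasibility: A x = b.

This gives the KKT block system:
  [ Q   A^T ] [ x     ]   [-c ]
  [ A    0  ] [ lambda ] = [ b ]

Solving the linear system:
  x*      = (-2, 1.0909)
  lambda* = (-4.2273)
  f(x*)   = 7.4545

x* = (-2, 1.0909), lambda* = (-4.2273)


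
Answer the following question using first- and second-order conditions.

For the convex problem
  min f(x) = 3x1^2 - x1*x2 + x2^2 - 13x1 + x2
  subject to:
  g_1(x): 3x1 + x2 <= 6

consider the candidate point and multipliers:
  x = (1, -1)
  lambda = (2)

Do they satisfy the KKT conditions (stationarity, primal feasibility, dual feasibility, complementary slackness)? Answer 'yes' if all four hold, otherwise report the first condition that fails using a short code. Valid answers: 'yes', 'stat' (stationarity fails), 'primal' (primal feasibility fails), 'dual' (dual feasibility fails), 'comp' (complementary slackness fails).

Gradient of f: grad f(x) = Q x + c = (-6, -2)
Constraint values g_i(x) = a_i^T x - b_i:
  g_1((1, -1)) = -4
Stationarity residual: grad f(x) + sum_i lambda_i a_i = (0, 0)
  -> stationarity OK
Primal feasibility (all g_i <= 0): OK
Dual feasibility (all lambda_i >= 0): OK
Complementary slackness (lambda_i * g_i(x) = 0 for all i): FAILS

Verdict: the first failing condition is complementary_slackness -> comp.

comp


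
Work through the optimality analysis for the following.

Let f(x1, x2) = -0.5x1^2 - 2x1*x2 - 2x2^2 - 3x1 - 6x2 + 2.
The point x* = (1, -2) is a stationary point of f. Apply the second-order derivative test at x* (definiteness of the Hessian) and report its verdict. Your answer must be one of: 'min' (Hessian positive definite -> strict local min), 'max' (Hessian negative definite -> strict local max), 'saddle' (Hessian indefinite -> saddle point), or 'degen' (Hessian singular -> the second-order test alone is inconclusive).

Compute the Hessian H = grad^2 f:
  H = [[-1, -2], [-2, -4]]
Verify stationarity: grad f(x*) = H x* + g = (0, 0).
Eigenvalues of H: -5, 0.
H has a zero eigenvalue (singular; negative semidefinite but not definite), so H is neither positive definite, negative definite, nor indefinite. The second-order test alone is inconclusive -> degen.
(Indeed, f is constant along the null direction of H through x*, so x* is not a strict local extremum.)

degen


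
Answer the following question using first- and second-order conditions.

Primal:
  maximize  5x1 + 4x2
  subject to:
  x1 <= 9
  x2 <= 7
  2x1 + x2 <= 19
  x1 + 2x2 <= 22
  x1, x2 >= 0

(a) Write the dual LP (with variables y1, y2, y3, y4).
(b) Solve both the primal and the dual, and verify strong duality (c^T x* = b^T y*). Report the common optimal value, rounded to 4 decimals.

The standard primal-dual pair for 'max c^T x s.t. A x <= b, x >= 0' is:
  Dual:  min b^T y  s.t.  A^T y >= c,  y >= 0.

So the dual LP is:
  minimize  9y1 + 7y2 + 19y3 + 22y4
  subject to:
    y1 + 2y3 + y4 >= 5
    y2 + y3 + 2y4 >= 4
    y1, y2, y3, y4 >= 0

Solving the primal: x* = (6, 7).
  primal value c^T x* = 58.
Solving the dual: y* = (0, 1.5, 2.5, 0).
  dual value b^T y* = 58.
Strong duality: c^T x* = b^T y*. Confirmed.

58


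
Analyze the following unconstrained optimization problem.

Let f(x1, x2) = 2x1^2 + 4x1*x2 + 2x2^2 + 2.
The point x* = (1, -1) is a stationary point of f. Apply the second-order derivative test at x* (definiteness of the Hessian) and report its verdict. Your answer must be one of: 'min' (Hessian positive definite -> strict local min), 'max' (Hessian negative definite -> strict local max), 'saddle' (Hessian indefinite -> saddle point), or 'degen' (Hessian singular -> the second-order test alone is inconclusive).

Compute the Hessian H = grad^2 f:
  H = [[4, 4], [4, 4]]
Verify stationarity: grad f(x*) = H x* + g = (0, 0).
Eigenvalues of H: 0, 8.
H has a zero eigenvalue (singular; positive semidefinite but not definite), so H is neither positive definite, negative definite, nor indefinite. The second-order test alone is inconclusive -> degen.
(Indeed, f is constant along the null direction of H through x*, so x* is not a strict local extremum.)

degen


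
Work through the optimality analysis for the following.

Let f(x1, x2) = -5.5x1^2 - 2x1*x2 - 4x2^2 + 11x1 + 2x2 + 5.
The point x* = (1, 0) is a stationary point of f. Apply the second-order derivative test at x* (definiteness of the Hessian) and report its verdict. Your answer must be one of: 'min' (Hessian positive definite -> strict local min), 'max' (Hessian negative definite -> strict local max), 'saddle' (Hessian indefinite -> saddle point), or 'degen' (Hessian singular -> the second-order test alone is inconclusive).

Compute the Hessian H = grad^2 f:
  H = [[-11, -2], [-2, -8]]
Verify stationarity: grad f(x*) = H x* + g = (0, 0).
Eigenvalues of H: -12, -7.
Both eigenvalues < 0, so H is negative definite -> x* is a strict local max.

max


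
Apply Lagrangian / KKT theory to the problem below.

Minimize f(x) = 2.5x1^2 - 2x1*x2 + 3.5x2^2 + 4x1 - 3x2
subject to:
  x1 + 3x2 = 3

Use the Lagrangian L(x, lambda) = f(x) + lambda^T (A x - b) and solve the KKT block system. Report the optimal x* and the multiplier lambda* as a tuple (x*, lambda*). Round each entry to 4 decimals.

Form the Lagrangian:
  L(x, lambda) = (1/2) x^T Q x + c^T x + lambda^T (A x - b)
Stationarity (grad_x L = 0): Q x + c + A^T lambda = 0.
Primal feasibility: A x = b.

This gives the KKT block system:
  [ Q   A^T ] [ x     ]   [-c ]
  [ A    0  ] [ lambda ] = [ b ]

Solving the linear system:
  x*      = (-0.0938, 1.0312)
  lambda* = (-1.4688)
  f(x*)   = 0.4688

x* = (-0.0938, 1.0312), lambda* = (-1.4688)


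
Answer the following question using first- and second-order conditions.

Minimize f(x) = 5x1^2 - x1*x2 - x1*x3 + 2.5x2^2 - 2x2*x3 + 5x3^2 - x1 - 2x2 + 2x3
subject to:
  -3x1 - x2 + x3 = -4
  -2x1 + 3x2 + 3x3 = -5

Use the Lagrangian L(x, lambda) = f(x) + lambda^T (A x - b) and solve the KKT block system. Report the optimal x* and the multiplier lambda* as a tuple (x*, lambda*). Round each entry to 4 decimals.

Form the Lagrangian:
  L(x, lambda) = (1/2) x^T Q x + c^T x + lambda^T (A x - b)
Stationarity (grad_x L = 0): Q x + c + A^T lambda = 0.
Primal feasibility: A x = b.

This gives the KKT block system:
  [ Q   A^T ] [ x     ]   [-c ]
  [ A    0  ] [ lambda ] = [ b ]

Solving the linear system:
  x*      = (1.0925, -0.108, -0.8304)
  lambda* = (2.6043, 1.5253)
  f(x*)   = 7.7533

x* = (1.0925, -0.108, -0.8304), lambda* = (2.6043, 1.5253)


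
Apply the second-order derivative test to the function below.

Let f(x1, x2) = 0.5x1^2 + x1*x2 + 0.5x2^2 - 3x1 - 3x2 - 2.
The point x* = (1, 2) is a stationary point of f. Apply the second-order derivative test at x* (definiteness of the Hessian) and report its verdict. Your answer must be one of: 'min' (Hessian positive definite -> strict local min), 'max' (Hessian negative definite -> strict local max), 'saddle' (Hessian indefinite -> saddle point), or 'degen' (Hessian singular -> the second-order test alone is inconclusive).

Compute the Hessian H = grad^2 f:
  H = [[1, 1], [1, 1]]
Verify stationarity: grad f(x*) = H x* + g = (0, 0).
Eigenvalues of H: 0, 2.
H has a zero eigenvalue (singular; positive semidefinite but not definite), so H is neither positive definite, negative definite, nor indefinite. The second-order test alone is inconclusive -> degen.
(Indeed, f is constant along the null direction of H through x*, so x* is not a strict local extremum.)

degen


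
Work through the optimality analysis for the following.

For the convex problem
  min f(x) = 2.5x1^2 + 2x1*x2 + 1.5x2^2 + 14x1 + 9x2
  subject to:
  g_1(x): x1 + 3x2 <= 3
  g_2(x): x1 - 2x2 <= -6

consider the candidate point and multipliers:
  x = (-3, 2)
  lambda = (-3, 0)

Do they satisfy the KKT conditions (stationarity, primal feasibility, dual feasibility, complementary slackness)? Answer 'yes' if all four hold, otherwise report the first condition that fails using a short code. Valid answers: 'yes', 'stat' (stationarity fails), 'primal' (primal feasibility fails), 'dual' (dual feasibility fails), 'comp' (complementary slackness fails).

Gradient of f: grad f(x) = Q x + c = (3, 9)
Constraint values g_i(x) = a_i^T x - b_i:
  g_1((-3, 2)) = 0
  g_2((-3, 2)) = -1
Stationarity residual: grad f(x) + sum_i lambda_i a_i = (0, 0)
  -> stationarity OK
Primal feasibility (all g_i <= 0): OK
Dual feasibility (all lambda_i >= 0): FAILS
Complementary slackness (lambda_i * g_i(x) = 0 for all i): OK

Verdict: the first failing condition is dual_feasibility -> dual.

dual


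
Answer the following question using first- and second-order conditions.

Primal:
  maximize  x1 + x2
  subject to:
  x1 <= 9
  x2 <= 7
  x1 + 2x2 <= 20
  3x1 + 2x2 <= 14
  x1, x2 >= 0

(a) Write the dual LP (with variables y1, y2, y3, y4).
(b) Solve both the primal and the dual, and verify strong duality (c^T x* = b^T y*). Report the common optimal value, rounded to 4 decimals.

The standard primal-dual pair for 'max c^T x s.t. A x <= b, x >= 0' is:
  Dual:  min b^T y  s.t.  A^T y >= c,  y >= 0.

So the dual LP is:
  minimize  9y1 + 7y2 + 20y3 + 14y4
  subject to:
    y1 + y3 + 3y4 >= 1
    y2 + 2y3 + 2y4 >= 1
    y1, y2, y3, y4 >= 0

Solving the primal: x* = (0, 7).
  primal value c^T x* = 7.
Solving the dual: y* = (0, 0.3333, 0, 0.3333).
  dual value b^T y* = 7.
Strong duality: c^T x* = b^T y*. Confirmed.

7


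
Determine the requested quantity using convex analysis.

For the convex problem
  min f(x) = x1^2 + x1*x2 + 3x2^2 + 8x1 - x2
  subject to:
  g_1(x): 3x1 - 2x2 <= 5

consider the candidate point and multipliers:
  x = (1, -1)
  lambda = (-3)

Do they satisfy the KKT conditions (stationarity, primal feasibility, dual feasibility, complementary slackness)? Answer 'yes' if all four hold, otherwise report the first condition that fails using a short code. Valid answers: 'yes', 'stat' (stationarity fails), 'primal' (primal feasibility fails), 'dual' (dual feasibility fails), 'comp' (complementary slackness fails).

Gradient of f: grad f(x) = Q x + c = (9, -6)
Constraint values g_i(x) = a_i^T x - b_i:
  g_1((1, -1)) = 0
Stationarity residual: grad f(x) + sum_i lambda_i a_i = (0, 0)
  -> stationarity OK
Primal feasibility (all g_i <= 0): OK
Dual feasibility (all lambda_i >= 0): FAILS
Complementary slackness (lambda_i * g_i(x) = 0 for all i): OK

Verdict: the first failing condition is dual_feasibility -> dual.

dual


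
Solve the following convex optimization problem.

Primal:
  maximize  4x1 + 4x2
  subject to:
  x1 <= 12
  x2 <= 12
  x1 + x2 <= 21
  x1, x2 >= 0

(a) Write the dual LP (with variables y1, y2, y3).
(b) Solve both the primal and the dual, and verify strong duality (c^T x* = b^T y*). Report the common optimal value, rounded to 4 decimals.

The standard primal-dual pair for 'max c^T x s.t. A x <= b, x >= 0' is:
  Dual:  min b^T y  s.t.  A^T y >= c,  y >= 0.

So the dual LP is:
  minimize  12y1 + 12y2 + 21y3
  subject to:
    y1 + y3 >= 4
    y2 + y3 >= 4
    y1, y2, y3 >= 0

Solving the primal: x* = (9, 12).
  primal value c^T x* = 84.
Solving the dual: y* = (0, 0, 4).
  dual value b^T y* = 84.
Strong duality: c^T x* = b^T y*. Confirmed.

84


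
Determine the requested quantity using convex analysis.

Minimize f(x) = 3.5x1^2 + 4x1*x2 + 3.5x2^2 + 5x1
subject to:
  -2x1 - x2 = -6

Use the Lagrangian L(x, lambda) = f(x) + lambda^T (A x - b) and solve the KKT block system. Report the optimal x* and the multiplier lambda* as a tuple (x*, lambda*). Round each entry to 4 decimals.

Form the Lagrangian:
  L(x, lambda) = (1/2) x^T Q x + c^T x + lambda^T (A x - b)
Stationarity (grad_x L = 0): Q x + c + A^T lambda = 0.
Primal feasibility: A x = b.

This gives the KKT block system:
  [ Q   A^T ] [ x     ]   [-c ]
  [ A    0  ] [ lambda ] = [ b ]

Solving the linear system:
  x*      = (2.8947, 0.2105)
  lambda* = (13.0526)
  f(x*)   = 46.3947

x* = (2.8947, 0.2105), lambda* = (13.0526)


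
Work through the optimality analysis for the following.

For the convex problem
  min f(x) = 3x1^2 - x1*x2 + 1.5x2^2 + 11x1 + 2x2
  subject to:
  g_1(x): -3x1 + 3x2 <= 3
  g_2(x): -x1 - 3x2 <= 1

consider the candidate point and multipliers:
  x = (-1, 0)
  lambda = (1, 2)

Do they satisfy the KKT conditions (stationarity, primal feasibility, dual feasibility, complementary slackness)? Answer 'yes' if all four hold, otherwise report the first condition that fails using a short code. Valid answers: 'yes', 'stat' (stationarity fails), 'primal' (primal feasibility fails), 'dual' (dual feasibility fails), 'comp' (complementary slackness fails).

Gradient of f: grad f(x) = Q x + c = (5, 3)
Constraint values g_i(x) = a_i^T x - b_i:
  g_1((-1, 0)) = 0
  g_2((-1, 0)) = 0
Stationarity residual: grad f(x) + sum_i lambda_i a_i = (0, 0)
  -> stationarity OK
Primal feasibility (all g_i <= 0): OK
Dual feasibility (all lambda_i >= 0): OK
Complementary slackness (lambda_i * g_i(x) = 0 for all i): OK

Verdict: yes, KKT holds.

yes


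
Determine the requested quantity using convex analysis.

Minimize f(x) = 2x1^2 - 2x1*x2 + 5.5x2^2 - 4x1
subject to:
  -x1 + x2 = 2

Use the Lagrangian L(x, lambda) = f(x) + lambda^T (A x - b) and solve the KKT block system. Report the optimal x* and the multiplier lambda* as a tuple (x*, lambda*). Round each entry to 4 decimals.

Form the Lagrangian:
  L(x, lambda) = (1/2) x^T Q x + c^T x + lambda^T (A x - b)
Stationarity (grad_x L = 0): Q x + c + A^T lambda = 0.
Primal feasibility: A x = b.

This gives the KKT block system:
  [ Q   A^T ] [ x     ]   [-c ]
  [ A    0  ] [ lambda ] = [ b ]

Solving the linear system:
  x*      = (-1.2727, 0.7273)
  lambda* = (-10.5455)
  f(x*)   = 13.0909

x* = (-1.2727, 0.7273), lambda* = (-10.5455)


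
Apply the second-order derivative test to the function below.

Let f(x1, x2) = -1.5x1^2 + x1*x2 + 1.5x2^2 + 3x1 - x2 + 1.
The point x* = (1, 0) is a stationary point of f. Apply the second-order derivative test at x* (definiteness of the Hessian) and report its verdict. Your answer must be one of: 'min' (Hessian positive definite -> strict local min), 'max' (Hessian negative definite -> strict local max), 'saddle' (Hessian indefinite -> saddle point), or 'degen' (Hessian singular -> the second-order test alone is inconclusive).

Compute the Hessian H = grad^2 f:
  H = [[-3, 1], [1, 3]]
Verify stationarity: grad f(x*) = H x* + g = (0, 0).
Eigenvalues of H: -3.1623, 3.1623.
Eigenvalues have mixed signs, so H is indefinite -> x* is a saddle point.

saddle


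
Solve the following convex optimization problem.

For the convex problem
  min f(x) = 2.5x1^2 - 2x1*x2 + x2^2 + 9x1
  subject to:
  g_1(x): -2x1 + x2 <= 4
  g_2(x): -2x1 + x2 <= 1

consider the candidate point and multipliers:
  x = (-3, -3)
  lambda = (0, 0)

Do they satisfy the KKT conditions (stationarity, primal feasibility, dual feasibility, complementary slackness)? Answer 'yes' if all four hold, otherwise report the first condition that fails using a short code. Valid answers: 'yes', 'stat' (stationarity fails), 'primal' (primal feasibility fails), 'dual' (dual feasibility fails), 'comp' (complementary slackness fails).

Gradient of f: grad f(x) = Q x + c = (0, 0)
Constraint values g_i(x) = a_i^T x - b_i:
  g_1((-3, -3)) = -1
  g_2((-3, -3)) = 2
Stationarity residual: grad f(x) + sum_i lambda_i a_i = (0, 0)
  -> stationarity OK
Primal feasibility (all g_i <= 0): FAILS
Dual feasibility (all lambda_i >= 0): OK
Complementary slackness (lambda_i * g_i(x) = 0 for all i): OK

Verdict: the first failing condition is primal_feasibility -> primal.

primal


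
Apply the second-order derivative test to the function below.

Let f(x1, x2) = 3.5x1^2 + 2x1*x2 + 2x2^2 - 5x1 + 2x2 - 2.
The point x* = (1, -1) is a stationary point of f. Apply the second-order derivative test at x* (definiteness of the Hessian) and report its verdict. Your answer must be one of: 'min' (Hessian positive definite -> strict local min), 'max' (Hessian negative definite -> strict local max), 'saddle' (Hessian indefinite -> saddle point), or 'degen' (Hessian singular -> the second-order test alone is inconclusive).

Compute the Hessian H = grad^2 f:
  H = [[7, 2], [2, 4]]
Verify stationarity: grad f(x*) = H x* + g = (0, 0).
Eigenvalues of H: 3, 8.
Both eigenvalues > 0, so H is positive definite -> x* is a strict local min.

min


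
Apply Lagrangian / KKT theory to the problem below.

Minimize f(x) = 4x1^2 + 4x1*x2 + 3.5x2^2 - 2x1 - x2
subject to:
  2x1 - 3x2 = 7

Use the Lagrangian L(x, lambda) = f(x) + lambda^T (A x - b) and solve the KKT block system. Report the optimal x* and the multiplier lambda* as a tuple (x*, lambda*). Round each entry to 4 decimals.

Form the Lagrangian:
  L(x, lambda) = (1/2) x^T Q x + c^T x + lambda^T (A x - b)
Stationarity (grad_x L = 0): Q x + c + A^T lambda = 0.
Primal feasibility: A x = b.

This gives the KKT block system:
  [ Q   A^T ] [ x     ]   [-c ]
  [ A    0  ] [ lambda ] = [ b ]

Solving the linear system:
  x*      = (1.3919, -1.4054)
  lambda* = (-1.7568)
  f(x*)   = 5.4595

x* = (1.3919, -1.4054), lambda* = (-1.7568)


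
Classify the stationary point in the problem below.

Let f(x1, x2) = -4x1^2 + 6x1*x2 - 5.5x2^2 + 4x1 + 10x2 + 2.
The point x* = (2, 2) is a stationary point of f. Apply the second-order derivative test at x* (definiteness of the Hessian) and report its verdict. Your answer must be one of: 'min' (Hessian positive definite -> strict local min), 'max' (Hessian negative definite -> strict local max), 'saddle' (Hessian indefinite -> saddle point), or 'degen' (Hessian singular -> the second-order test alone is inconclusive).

Compute the Hessian H = grad^2 f:
  H = [[-8, 6], [6, -11]]
Verify stationarity: grad f(x*) = H x* + g = (0, 0).
Eigenvalues of H: -15.6847, -3.3153.
Both eigenvalues < 0, so H is negative definite -> x* is a strict local max.

max


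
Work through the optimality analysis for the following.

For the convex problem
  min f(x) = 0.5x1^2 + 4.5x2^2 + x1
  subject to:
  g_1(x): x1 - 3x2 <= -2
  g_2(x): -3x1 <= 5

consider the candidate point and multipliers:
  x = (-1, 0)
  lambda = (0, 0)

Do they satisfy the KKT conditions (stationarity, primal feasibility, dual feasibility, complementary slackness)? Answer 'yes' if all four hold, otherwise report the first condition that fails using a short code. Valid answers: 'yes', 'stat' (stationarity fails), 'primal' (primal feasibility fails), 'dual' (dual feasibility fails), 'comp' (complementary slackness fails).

Gradient of f: grad f(x) = Q x + c = (0, 0)
Constraint values g_i(x) = a_i^T x - b_i:
  g_1((-1, 0)) = 1
  g_2((-1, 0)) = -2
Stationarity residual: grad f(x) + sum_i lambda_i a_i = (0, 0)
  -> stationarity OK
Primal feasibility (all g_i <= 0): FAILS
Dual feasibility (all lambda_i >= 0): OK
Complementary slackness (lambda_i * g_i(x) = 0 for all i): OK

Verdict: the first failing condition is primal_feasibility -> primal.

primal


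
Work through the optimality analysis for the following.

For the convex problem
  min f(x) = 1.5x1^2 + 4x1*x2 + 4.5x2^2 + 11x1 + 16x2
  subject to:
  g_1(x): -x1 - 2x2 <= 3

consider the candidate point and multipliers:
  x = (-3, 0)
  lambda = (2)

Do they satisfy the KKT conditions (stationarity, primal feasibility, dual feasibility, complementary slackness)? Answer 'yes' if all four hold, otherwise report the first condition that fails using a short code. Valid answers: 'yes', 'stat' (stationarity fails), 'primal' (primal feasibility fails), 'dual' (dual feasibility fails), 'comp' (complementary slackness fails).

Gradient of f: grad f(x) = Q x + c = (2, 4)
Constraint values g_i(x) = a_i^T x - b_i:
  g_1((-3, 0)) = 0
Stationarity residual: grad f(x) + sum_i lambda_i a_i = (0, 0)
  -> stationarity OK
Primal feasibility (all g_i <= 0): OK
Dual feasibility (all lambda_i >= 0): OK
Complementary slackness (lambda_i * g_i(x) = 0 for all i): OK

Verdict: yes, KKT holds.

yes


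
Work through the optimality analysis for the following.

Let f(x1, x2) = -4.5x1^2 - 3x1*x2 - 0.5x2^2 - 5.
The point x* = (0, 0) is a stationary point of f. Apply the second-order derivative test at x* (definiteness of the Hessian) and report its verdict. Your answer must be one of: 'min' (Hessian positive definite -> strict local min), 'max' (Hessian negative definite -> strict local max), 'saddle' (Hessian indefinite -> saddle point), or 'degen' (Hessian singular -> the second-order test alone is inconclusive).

Compute the Hessian H = grad^2 f:
  H = [[-9, -3], [-3, -1]]
Verify stationarity: grad f(x*) = H x* + g = (0, 0).
Eigenvalues of H: -10, 0.
H has a zero eigenvalue (singular; negative semidefinite but not definite), so H is neither positive definite, negative definite, nor indefinite. The second-order test alone is inconclusive -> degen.
(Indeed, f is constant along the null direction of H through x*, so x* is not a strict local extremum.)

degen


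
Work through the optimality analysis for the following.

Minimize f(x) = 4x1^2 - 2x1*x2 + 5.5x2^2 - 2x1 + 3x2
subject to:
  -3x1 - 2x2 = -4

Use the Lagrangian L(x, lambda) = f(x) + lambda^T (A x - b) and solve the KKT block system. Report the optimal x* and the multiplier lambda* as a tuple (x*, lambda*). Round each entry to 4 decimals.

Form the Lagrangian:
  L(x, lambda) = (1/2) x^T Q x + c^T x + lambda^T (A x - b)
Stationarity (grad_x L = 0): Q x + c + A^T lambda = 0.
Primal feasibility: A x = b.

This gives the KKT block system:
  [ Q   A^T ] [ x     ]   [-c ]
  [ A    0  ] [ lambda ] = [ b ]

Solving the linear system:
  x*      = (1.1226, 0.3161)
  lambda* = (2.1161)
  f(x*)   = 3.5839

x* = (1.1226, 0.3161), lambda* = (2.1161)


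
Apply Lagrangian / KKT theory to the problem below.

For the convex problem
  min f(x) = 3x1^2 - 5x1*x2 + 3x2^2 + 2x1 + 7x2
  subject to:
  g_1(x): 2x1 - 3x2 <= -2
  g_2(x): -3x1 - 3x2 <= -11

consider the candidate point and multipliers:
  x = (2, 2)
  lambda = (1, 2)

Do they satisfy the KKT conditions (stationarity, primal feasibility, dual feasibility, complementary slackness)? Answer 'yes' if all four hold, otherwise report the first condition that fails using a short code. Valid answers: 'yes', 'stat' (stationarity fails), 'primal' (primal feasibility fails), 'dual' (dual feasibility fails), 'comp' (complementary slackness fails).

Gradient of f: grad f(x) = Q x + c = (4, 9)
Constraint values g_i(x) = a_i^T x - b_i:
  g_1((2, 2)) = 0
  g_2((2, 2)) = -1
Stationarity residual: grad f(x) + sum_i lambda_i a_i = (0, 0)
  -> stationarity OK
Primal feasibility (all g_i <= 0): OK
Dual feasibility (all lambda_i >= 0): OK
Complementary slackness (lambda_i * g_i(x) = 0 for all i): FAILS

Verdict: the first failing condition is complementary_slackness -> comp.

comp


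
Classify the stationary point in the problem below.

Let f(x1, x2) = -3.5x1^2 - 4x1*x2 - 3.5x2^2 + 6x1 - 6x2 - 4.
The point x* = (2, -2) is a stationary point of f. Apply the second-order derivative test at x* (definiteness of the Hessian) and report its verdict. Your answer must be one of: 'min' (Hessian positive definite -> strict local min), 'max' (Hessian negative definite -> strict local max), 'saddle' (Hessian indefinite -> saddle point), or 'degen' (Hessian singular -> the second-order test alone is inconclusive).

Compute the Hessian H = grad^2 f:
  H = [[-7, -4], [-4, -7]]
Verify stationarity: grad f(x*) = H x* + g = (0, 0).
Eigenvalues of H: -11, -3.
Both eigenvalues < 0, so H is negative definite -> x* is a strict local max.

max


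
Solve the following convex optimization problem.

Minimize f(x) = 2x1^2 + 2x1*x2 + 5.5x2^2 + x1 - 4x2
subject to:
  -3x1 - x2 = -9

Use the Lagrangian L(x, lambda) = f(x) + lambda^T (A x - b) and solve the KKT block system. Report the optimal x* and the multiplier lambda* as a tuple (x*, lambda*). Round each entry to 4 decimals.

Form the Lagrangian:
  L(x, lambda) = (1/2) x^T Q x + c^T x + lambda^T (A x - b)
Stationarity (grad_x L = 0): Q x + c + A^T lambda = 0.
Primal feasibility: A x = b.

This gives the KKT block system:
  [ Q   A^T ] [ x     ]   [-c ]
  [ A    0  ] [ lambda ] = [ b ]

Solving the linear system:
  x*      = (2.9231, 0.2308)
  lambda* = (4.3846)
  f(x*)   = 20.7308

x* = (2.9231, 0.2308), lambda* = (4.3846)


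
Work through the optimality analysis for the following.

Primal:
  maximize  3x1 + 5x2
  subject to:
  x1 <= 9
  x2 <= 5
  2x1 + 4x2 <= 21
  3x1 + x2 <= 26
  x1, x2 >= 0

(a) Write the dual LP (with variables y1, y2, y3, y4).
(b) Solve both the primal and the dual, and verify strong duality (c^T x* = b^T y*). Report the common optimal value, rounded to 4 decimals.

The standard primal-dual pair for 'max c^T x s.t. A x <= b, x >= 0' is:
  Dual:  min b^T y  s.t.  A^T y >= c,  y >= 0.

So the dual LP is:
  minimize  9y1 + 5y2 + 21y3 + 26y4
  subject to:
    y1 + 2y3 + 3y4 >= 3
    y2 + 4y3 + y4 >= 5
    y1, y2, y3, y4 >= 0

Solving the primal: x* = (8.3, 1.1).
  primal value c^T x* = 30.4.
Solving the dual: y* = (0, 0, 1.2, 0.2).
  dual value b^T y* = 30.4.
Strong duality: c^T x* = b^T y*. Confirmed.

30.4


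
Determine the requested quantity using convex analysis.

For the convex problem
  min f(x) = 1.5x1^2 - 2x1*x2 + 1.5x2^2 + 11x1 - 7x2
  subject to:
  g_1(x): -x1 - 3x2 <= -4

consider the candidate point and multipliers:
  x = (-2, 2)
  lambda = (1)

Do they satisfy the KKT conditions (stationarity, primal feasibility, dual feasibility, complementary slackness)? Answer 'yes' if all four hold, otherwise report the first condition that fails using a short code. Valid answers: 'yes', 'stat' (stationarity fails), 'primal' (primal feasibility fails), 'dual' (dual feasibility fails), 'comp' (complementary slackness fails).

Gradient of f: grad f(x) = Q x + c = (1, 3)
Constraint values g_i(x) = a_i^T x - b_i:
  g_1((-2, 2)) = 0
Stationarity residual: grad f(x) + sum_i lambda_i a_i = (0, 0)
  -> stationarity OK
Primal feasibility (all g_i <= 0): OK
Dual feasibility (all lambda_i >= 0): OK
Complementary slackness (lambda_i * g_i(x) = 0 for all i): OK

Verdict: yes, KKT holds.

yes


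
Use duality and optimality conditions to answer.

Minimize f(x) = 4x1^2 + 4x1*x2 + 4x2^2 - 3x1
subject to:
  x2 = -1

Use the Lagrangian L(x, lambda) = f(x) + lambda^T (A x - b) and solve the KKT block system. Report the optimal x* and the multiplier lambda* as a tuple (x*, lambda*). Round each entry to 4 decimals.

Form the Lagrangian:
  L(x, lambda) = (1/2) x^T Q x + c^T x + lambda^T (A x - b)
Stationarity (grad_x L = 0): Q x + c + A^T lambda = 0.
Primal feasibility: A x = b.

This gives the KKT block system:
  [ Q   A^T ] [ x     ]   [-c ]
  [ A    0  ] [ lambda ] = [ b ]

Solving the linear system:
  x*      = (0.875, -1)
  lambda* = (4.5)
  f(x*)   = 0.9375

x* = (0.875, -1), lambda* = (4.5)


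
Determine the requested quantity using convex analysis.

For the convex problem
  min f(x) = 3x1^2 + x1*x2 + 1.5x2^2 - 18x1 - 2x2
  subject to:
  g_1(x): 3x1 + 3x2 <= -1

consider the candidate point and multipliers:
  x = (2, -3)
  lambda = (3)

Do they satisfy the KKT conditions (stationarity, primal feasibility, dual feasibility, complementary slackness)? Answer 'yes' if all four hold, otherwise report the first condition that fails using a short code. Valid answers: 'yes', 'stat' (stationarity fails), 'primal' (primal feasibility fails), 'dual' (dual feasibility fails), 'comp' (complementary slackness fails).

Gradient of f: grad f(x) = Q x + c = (-9, -9)
Constraint values g_i(x) = a_i^T x - b_i:
  g_1((2, -3)) = -2
Stationarity residual: grad f(x) + sum_i lambda_i a_i = (0, 0)
  -> stationarity OK
Primal feasibility (all g_i <= 0): OK
Dual feasibility (all lambda_i >= 0): OK
Complementary slackness (lambda_i * g_i(x) = 0 for all i): FAILS

Verdict: the first failing condition is complementary_slackness -> comp.

comp
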